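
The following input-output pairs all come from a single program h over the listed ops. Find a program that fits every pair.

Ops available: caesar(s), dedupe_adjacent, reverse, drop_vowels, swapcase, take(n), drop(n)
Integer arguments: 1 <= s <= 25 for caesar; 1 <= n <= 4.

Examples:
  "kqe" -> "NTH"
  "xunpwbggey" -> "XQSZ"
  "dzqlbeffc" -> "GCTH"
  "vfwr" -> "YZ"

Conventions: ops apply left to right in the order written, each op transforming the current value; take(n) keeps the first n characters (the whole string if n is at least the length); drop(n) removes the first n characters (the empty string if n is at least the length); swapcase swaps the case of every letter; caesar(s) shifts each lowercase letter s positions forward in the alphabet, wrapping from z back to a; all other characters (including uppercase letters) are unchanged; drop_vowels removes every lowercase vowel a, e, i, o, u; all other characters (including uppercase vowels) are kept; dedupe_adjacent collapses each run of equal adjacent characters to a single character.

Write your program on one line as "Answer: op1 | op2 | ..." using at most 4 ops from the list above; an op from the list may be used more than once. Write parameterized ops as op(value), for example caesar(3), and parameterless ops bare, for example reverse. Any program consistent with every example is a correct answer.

caesar(3) | drop_vowels | take(4) | swapcase

Check, running the answer program on each example:
  "kqe" -> "nth" -> "nth" -> "nth" -> "NTH"
  "xunpwbggey" -> "axqszejjhb" -> "xqszjjhb" -> "xqsz" -> "XQSZ"
  "dzqlbeffc" -> "gctoehiif" -> "gcthf" -> "gcth" -> "GCTH"
  "vfwr" -> "yizu" -> "yz" -> "yz" -> "YZ"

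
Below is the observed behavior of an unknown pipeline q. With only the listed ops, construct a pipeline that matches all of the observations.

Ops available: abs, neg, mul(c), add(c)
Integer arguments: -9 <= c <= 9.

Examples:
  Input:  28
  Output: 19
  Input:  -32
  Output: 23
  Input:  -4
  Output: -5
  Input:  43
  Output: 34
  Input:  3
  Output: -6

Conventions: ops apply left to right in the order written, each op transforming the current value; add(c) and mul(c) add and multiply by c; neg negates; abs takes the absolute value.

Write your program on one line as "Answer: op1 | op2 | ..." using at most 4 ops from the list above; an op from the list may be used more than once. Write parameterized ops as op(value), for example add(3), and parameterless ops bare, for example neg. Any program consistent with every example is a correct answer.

abs | add(-2) | add(-7)

Check, running the answer program on each example:
  28 -> 28 -> 26 -> 19
  -32 -> 32 -> 30 -> 23
  -4 -> 4 -> 2 -> -5
  43 -> 43 -> 41 -> 34
  3 -> 3 -> 1 -> -6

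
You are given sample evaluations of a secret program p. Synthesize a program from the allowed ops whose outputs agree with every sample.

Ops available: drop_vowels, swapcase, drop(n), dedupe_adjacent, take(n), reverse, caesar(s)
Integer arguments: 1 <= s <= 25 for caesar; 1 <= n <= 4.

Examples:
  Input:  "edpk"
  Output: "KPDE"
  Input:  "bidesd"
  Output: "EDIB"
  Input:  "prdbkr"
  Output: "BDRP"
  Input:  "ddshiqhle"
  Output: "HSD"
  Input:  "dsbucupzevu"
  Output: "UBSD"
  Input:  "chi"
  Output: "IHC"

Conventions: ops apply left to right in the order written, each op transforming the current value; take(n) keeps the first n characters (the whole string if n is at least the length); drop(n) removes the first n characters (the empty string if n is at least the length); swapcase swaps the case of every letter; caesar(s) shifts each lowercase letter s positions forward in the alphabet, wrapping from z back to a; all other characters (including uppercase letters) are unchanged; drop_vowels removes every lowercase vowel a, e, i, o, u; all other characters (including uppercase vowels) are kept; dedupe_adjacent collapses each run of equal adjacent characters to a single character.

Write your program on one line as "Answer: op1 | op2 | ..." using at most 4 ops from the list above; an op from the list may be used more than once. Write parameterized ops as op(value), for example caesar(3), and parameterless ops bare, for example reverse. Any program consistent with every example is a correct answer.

take(4) | dedupe_adjacent | reverse | swapcase

Check, running the answer program on each example:
  "edpk" -> "edpk" -> "edpk" -> "kpde" -> "KPDE"
  "bidesd" -> "bide" -> "bide" -> "edib" -> "EDIB"
  "prdbkr" -> "prdb" -> "prdb" -> "bdrp" -> "BDRP"
  "ddshiqhle" -> "ddsh" -> "dsh" -> "hsd" -> "HSD"
  "dsbucupzevu" -> "dsbu" -> "dsbu" -> "ubsd" -> "UBSD"
  "chi" -> "chi" -> "chi" -> "ihc" -> "IHC"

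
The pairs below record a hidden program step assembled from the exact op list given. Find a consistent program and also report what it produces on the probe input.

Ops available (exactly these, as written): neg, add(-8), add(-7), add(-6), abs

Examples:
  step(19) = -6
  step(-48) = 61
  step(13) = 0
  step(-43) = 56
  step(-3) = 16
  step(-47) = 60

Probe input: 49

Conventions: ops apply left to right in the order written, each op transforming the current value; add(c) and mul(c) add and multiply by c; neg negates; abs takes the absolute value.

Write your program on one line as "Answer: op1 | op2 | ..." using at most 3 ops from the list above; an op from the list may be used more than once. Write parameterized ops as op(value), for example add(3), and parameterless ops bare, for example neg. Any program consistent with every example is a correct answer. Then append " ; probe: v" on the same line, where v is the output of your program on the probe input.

add(-6) | add(-7) | neg ; probe: -36

Check, running the answer program on each example:
  19 -> 13 -> 6 -> -6
  -48 -> -54 -> -61 -> 61
  13 -> 7 -> 0 -> 0
  -43 -> -49 -> -56 -> 56
  -3 -> -9 -> -16 -> 16
  -47 -> -53 -> -60 -> 60
  probe: 49 -> 43 -> 36 -> -36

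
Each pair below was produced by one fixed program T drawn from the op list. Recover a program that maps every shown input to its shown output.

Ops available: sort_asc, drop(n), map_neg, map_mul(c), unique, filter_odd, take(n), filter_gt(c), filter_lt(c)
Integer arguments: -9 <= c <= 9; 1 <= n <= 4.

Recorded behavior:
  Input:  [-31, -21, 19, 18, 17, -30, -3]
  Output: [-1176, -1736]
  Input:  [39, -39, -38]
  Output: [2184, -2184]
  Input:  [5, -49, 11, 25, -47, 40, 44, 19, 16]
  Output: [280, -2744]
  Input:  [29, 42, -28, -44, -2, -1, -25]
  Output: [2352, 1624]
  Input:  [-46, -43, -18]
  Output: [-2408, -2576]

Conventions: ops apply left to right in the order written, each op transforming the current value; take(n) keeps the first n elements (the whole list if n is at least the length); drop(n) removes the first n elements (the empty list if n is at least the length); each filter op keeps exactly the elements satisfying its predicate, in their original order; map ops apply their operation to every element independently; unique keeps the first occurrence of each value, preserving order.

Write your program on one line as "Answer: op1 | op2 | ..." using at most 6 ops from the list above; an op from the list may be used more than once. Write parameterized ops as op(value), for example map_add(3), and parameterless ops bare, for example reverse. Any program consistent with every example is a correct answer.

take(2) | map_mul(-2) | sort_asc | map_mul(-4) | map_mul(7)

Check, running the answer program on each example:
  [-31, -21, 19, 18, 17, -30, -3] -> [-31, -21] -> [62, 42] -> [42, 62] -> [-168, -248] -> [-1176, -1736]
  [39, -39, -38] -> [39, -39] -> [-78, 78] -> [-78, 78] -> [312, -312] -> [2184, -2184]
  [5, -49, 11, 25, -47, 40, 44, 19, 16] -> [5, -49] -> [-10, 98] -> [-10, 98] -> [40, -392] -> [280, -2744]
  [29, 42, -28, -44, -2, -1, -25] -> [29, 42] -> [-58, -84] -> [-84, -58] -> [336, 232] -> [2352, 1624]
  [-46, -43, -18] -> [-46, -43] -> [92, 86] -> [86, 92] -> [-344, -368] -> [-2408, -2576]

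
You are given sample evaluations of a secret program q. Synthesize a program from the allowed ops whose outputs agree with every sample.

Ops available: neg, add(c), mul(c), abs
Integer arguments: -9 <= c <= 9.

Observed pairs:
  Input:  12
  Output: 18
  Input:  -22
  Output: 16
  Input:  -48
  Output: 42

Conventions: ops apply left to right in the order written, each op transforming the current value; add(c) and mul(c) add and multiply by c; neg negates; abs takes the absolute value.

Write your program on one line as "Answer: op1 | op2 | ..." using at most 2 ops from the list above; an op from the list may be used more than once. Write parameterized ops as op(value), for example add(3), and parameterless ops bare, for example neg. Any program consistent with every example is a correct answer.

add(6) | abs

Check, running the answer program on each example:
  12 -> 18 -> 18
  -22 -> -16 -> 16
  -48 -> -42 -> 42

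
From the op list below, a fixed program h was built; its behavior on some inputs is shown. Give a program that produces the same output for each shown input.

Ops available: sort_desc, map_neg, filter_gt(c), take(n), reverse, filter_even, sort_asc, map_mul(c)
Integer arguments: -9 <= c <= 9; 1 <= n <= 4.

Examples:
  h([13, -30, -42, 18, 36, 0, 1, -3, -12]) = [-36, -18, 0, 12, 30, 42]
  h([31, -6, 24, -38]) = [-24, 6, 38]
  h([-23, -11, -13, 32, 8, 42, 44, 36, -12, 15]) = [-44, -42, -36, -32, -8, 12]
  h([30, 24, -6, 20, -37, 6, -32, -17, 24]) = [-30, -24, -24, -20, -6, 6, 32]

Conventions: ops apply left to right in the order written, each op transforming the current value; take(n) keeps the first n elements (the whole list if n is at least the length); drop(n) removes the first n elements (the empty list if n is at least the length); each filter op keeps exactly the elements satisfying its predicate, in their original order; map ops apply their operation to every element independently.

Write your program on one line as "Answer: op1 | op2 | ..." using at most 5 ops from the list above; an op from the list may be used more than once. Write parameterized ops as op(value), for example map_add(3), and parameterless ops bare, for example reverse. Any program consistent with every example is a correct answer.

map_neg | reverse | filter_even | sort_asc

Check, running the answer program on each example:
  [13, -30, -42, 18, 36, 0, 1, -3, -12] -> [-13, 30, 42, -18, -36, 0, -1, 3, 12] -> [12, 3, -1, 0, -36, -18, 42, 30, -13] -> [12, 0, -36, -18, 42, 30] -> [-36, -18, 0, 12, 30, 42]
  [31, -6, 24, -38] -> [-31, 6, -24, 38] -> [38, -24, 6, -31] -> [38, -24, 6] -> [-24, 6, 38]
  [-23, -11, -13, 32, 8, 42, 44, 36, -12, 15] -> [23, 11, 13, -32, -8, -42, -44, -36, 12, -15] -> [-15, 12, -36, -44, -42, -8, -32, 13, 11, 23] -> [12, -36, -44, -42, -8, -32] -> [-44, -42, -36, -32, -8, 12]
  [30, 24, -6, 20, -37, 6, -32, -17, 24] -> [-30, -24, 6, -20, 37, -6, 32, 17, -24] -> [-24, 17, 32, -6, 37, -20, 6, -24, -30] -> [-24, 32, -6, -20, 6, -24, -30] -> [-30, -24, -24, -20, -6, 6, 32]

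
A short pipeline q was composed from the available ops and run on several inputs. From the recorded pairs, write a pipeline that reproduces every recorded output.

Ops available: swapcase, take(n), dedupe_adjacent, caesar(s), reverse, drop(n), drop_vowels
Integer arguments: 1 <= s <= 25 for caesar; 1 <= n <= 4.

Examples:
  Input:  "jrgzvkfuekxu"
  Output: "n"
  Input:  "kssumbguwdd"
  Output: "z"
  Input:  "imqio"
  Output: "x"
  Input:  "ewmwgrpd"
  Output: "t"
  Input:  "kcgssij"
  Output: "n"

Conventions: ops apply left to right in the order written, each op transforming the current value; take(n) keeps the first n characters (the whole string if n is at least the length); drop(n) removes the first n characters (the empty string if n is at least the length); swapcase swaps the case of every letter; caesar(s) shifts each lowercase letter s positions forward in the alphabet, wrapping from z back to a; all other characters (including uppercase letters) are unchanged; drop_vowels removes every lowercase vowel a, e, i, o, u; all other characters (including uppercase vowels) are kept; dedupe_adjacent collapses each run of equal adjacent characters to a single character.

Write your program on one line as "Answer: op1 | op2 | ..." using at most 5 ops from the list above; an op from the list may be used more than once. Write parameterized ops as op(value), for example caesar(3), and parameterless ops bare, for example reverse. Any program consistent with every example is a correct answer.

caesar(7) | take(3) | swapcase | drop(2) | swapcase

Check, running the answer program on each example:
  "jrgzvkfuekxu" -> "qyngcrmblreb" -> "qyn" -> "QYN" -> "N" -> "n"
  "kssumbguwdd" -> "rzzbtinbdkk" -> "rzz" -> "RZZ" -> "Z" -> "z"
  "imqio" -> "ptxpv" -> "ptx" -> "PTX" -> "X" -> "x"
  "ewmwgrpd" -> "ldtdnywk" -> "ldt" -> "LDT" -> "T" -> "t"
  "kcgssij" -> "rjnzzpq" -> "rjn" -> "RJN" -> "N" -> "n"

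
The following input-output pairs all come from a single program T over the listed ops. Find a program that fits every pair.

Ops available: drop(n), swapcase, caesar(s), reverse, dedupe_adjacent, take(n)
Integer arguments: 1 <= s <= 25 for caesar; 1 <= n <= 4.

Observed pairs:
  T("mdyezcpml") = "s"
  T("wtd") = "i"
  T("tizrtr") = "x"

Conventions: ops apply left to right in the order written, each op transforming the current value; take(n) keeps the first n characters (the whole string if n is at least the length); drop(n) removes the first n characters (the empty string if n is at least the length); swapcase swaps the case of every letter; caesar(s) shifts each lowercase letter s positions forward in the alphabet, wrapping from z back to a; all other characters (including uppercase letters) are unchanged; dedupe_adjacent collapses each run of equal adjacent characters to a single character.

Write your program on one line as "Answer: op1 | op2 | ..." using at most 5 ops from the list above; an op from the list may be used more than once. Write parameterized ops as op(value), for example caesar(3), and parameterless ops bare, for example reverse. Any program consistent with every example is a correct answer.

caesar(25) | caesar(16) | drop(1) | take(1)

Check, running the answer program on each example:
  "mdyezcpml" -> "lcxdybolk" -> "bsntoreba" -> "sntoreba" -> "s"
  "wtd" -> "vsc" -> "lis" -> "is" -> "i"
  "tizrtr" -> "shyqsq" -> "ixogig" -> "xogig" -> "x"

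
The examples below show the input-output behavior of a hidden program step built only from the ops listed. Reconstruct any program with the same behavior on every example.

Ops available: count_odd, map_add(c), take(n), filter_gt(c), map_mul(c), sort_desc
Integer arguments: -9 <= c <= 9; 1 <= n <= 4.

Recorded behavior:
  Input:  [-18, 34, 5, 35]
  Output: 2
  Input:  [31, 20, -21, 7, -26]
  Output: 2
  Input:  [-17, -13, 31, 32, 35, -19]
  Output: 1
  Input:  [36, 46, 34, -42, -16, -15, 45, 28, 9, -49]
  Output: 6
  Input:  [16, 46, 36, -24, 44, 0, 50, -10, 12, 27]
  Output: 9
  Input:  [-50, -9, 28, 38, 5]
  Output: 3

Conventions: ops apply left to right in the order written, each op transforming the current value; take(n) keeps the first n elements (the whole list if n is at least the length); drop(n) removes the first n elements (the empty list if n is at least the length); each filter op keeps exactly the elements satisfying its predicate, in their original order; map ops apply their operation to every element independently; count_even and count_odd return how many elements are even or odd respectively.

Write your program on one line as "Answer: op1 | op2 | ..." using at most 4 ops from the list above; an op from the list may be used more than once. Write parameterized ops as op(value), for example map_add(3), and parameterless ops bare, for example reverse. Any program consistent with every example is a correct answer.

map_mul(-3) | map_add(3) | sort_desc | count_odd

Check, running the answer program on each example:
  [-18, 34, 5, 35] -> [54, -102, -15, -105] -> [57, -99, -12, -102] -> [57, -12, -99, -102] -> 2
  [31, 20, -21, 7, -26] -> [-93, -60, 63, -21, 78] -> [-90, -57, 66, -18, 81] -> [81, 66, -18, -57, -90] -> 2
  [-17, -13, 31, 32, 35, -19] -> [51, 39, -93, -96, -105, 57] -> [54, 42, -90, -93, -102, 60] -> [60, 54, 42, -90, -93, -102] -> 1
  [36, 46, 34, -42, -16, -15, 45, 28, 9, -49] -> [-108, -138, -102, 126, 48, 45, -135, -84, -27, 147] -> [-105, -135, -99, 129, 51, 48, -132, -81, -24, 150] -> [150, 129, 51, 48, -24, -81, -99, -105, -132, -135] -> 6
  [16, 46, 36, -24, 44, 0, 50, -10, 12, 27] -> [-48, -138, -108, 72, -132, 0, -150, 30, -36, -81] -> [-45, -135, -105, 75, -129, 3, -147, 33, -33, -78] -> [75, 33, 3, -33, -45, -78, -105, -129, -135, -147] -> 9
  [-50, -9, 28, 38, 5] -> [150, 27, -84, -114, -15] -> [153, 30, -81, -111, -12] -> [153, 30, -12, -81, -111] -> 3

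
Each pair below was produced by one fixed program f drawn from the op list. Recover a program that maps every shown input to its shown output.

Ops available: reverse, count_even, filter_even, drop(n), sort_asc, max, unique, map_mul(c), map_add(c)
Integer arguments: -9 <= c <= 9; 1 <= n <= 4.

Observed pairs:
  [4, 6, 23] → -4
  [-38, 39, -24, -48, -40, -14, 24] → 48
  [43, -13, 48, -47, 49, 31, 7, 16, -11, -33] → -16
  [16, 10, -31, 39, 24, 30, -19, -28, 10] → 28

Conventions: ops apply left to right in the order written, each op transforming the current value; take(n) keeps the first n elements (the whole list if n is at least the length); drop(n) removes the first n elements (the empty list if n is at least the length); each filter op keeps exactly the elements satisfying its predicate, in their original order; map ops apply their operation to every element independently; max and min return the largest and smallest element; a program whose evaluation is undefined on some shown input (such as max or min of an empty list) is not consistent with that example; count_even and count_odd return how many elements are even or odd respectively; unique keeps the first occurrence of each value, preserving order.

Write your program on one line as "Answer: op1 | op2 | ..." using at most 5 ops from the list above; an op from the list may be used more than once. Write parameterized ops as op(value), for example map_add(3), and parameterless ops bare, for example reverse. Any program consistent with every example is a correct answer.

filter_even | map_mul(-1) | sort_asc | drop(1) | max

Check, running the answer program on each example:
  [4, 6, 23] -> [4, 6] -> [-4, -6] -> [-6, -4] -> [-4] -> -4
  [-38, 39, -24, -48, -40, -14, 24] -> [-38, -24, -48, -40, -14, 24] -> [38, 24, 48, 40, 14, -24] -> [-24, 14, 24, 38, 40, 48] -> [14, 24, 38, 40, 48] -> 48
  [43, -13, 48, -47, 49, 31, 7, 16, -11, -33] -> [48, 16] -> [-48, -16] -> [-48, -16] -> [-16] -> -16
  [16, 10, -31, 39, 24, 30, -19, -28, 10] -> [16, 10, 24, 30, -28, 10] -> [-16, -10, -24, -30, 28, -10] -> [-30, -24, -16, -10, -10, 28] -> [-24, -16, -10, -10, 28] -> 28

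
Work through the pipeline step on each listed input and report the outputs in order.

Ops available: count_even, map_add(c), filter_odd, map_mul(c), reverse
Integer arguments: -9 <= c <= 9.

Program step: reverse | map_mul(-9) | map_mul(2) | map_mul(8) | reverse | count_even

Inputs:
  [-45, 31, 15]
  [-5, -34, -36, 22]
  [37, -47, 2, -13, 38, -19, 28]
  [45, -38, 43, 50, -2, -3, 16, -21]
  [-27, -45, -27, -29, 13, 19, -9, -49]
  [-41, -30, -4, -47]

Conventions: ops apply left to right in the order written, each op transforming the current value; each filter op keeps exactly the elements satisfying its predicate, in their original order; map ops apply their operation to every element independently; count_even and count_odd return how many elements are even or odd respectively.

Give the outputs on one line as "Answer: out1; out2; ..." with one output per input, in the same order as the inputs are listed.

Execution, op by op:
  [-45, 31, 15] -> [15, 31, -45] -> [-135, -279, 405] -> [-270, -558, 810] -> [-2160, -4464, 6480] -> [6480, -4464, -2160] -> 3
  [-5, -34, -36, 22] -> [22, -36, -34, -5] -> [-198, 324, 306, 45] -> [-396, 648, 612, 90] -> [-3168, 5184, 4896, 720] -> [720, 4896, 5184, -3168] -> 4
  [37, -47, 2, -13, 38, -19, 28] -> [28, -19, 38, -13, 2, -47, 37] -> [-252, 171, -342, 117, -18, 423, -333] -> [-504, 342, -684, 234, -36, 846, -666] -> [-4032, 2736, -5472, 1872, -288, 6768, -5328] -> [-5328, 6768, -288, 1872, -5472, 2736, -4032] -> 7
  [45, -38, 43, 50, -2, -3, 16, -21] -> [-21, 16, -3, -2, 50, 43, -38, 45] -> [189, -144, 27, 18, -450, -387, 342, -405] -> [378, -288, 54, 36, -900, -774, 684, -810] -> [3024, -2304, 432, 288, -7200, -6192, 5472, -6480] -> [-6480, 5472, -6192, -7200, 288, 432, -2304, 3024] -> 8
  [-27, -45, -27, -29, 13, 19, -9, -49] -> [-49, -9, 19, 13, -29, -27, -45, -27] -> [441, 81, -171, -117, 261, 243, 405, 243] -> [882, 162, -342, -234, 522, 486, 810, 486] -> [7056, 1296, -2736, -1872, 4176, 3888, 6480, 3888] -> [3888, 6480, 3888, 4176, -1872, -2736, 1296, 7056] -> 8
  [-41, -30, -4, -47] -> [-47, -4, -30, -41] -> [423, 36, 270, 369] -> [846, 72, 540, 738] -> [6768, 576, 4320, 5904] -> [5904, 4320, 576, 6768] -> 4

3; 4; 7; 8; 8; 4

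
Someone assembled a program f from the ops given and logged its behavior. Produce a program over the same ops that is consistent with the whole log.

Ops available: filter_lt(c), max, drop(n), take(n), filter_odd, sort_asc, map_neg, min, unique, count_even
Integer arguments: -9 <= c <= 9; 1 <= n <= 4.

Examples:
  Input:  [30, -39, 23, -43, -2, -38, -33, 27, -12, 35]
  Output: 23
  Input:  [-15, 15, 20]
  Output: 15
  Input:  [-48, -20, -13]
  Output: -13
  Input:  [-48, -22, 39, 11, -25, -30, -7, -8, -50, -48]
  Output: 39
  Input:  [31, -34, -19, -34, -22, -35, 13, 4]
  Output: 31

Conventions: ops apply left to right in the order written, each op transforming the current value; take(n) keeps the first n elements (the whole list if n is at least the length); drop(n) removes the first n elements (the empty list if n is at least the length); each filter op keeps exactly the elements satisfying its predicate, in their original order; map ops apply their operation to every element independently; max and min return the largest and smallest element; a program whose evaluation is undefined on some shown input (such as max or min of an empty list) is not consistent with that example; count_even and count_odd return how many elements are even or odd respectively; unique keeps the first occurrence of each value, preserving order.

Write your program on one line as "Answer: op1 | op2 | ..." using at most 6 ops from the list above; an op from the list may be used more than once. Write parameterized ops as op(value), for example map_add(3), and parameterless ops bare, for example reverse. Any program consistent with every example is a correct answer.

unique | take(4) | sort_asc | filter_odd | max

Check, running the answer program on each example:
  [30, -39, 23, -43, -2, -38, -33, 27, -12, 35] -> [30, -39, 23, -43, -2, -38, -33, 27, -12, 35] -> [30, -39, 23, -43] -> [-43, -39, 23, 30] -> [-43, -39, 23] -> 23
  [-15, 15, 20] -> [-15, 15, 20] -> [-15, 15, 20] -> [-15, 15, 20] -> [-15, 15] -> 15
  [-48, -20, -13] -> [-48, -20, -13] -> [-48, -20, -13] -> [-48, -20, -13] -> [-13] -> -13
  [-48, -22, 39, 11, -25, -30, -7, -8, -50, -48] -> [-48, -22, 39, 11, -25, -30, -7, -8, -50] -> [-48, -22, 39, 11] -> [-48, -22, 11, 39] -> [11, 39] -> 39
  [31, -34, -19, -34, -22, -35, 13, 4] -> [31, -34, -19, -22, -35, 13, 4] -> [31, -34, -19, -22] -> [-34, -22, -19, 31] -> [-19, 31] -> 31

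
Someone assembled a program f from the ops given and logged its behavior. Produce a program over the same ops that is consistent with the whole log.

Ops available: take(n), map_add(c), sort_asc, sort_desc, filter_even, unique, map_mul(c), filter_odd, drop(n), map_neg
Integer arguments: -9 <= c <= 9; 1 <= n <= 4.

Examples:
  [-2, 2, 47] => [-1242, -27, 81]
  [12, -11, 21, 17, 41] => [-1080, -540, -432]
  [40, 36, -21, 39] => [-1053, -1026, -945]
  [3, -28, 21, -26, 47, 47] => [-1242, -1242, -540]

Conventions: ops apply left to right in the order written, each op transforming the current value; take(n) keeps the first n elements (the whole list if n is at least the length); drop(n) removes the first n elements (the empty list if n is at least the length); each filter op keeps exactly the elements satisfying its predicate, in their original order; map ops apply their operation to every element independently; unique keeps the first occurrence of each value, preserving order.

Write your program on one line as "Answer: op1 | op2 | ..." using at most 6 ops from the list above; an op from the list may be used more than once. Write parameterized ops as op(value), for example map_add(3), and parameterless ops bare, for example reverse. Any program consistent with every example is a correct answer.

map_mul(-9) | sort_asc | take(3) | map_add(9) | map_mul(3)

Check, running the answer program on each example:
  [-2, 2, 47] -> [18, -18, -423] -> [-423, -18, 18] -> [-423, -18, 18] -> [-414, -9, 27] -> [-1242, -27, 81]
  [12, -11, 21, 17, 41] -> [-108, 99, -189, -153, -369] -> [-369, -189, -153, -108, 99] -> [-369, -189, -153] -> [-360, -180, -144] -> [-1080, -540, -432]
  [40, 36, -21, 39] -> [-360, -324, 189, -351] -> [-360, -351, -324, 189] -> [-360, -351, -324] -> [-351, -342, -315] -> [-1053, -1026, -945]
  [3, -28, 21, -26, 47, 47] -> [-27, 252, -189, 234, -423, -423] -> [-423, -423, -189, -27, 234, 252] -> [-423, -423, -189] -> [-414, -414, -180] -> [-1242, -1242, -540]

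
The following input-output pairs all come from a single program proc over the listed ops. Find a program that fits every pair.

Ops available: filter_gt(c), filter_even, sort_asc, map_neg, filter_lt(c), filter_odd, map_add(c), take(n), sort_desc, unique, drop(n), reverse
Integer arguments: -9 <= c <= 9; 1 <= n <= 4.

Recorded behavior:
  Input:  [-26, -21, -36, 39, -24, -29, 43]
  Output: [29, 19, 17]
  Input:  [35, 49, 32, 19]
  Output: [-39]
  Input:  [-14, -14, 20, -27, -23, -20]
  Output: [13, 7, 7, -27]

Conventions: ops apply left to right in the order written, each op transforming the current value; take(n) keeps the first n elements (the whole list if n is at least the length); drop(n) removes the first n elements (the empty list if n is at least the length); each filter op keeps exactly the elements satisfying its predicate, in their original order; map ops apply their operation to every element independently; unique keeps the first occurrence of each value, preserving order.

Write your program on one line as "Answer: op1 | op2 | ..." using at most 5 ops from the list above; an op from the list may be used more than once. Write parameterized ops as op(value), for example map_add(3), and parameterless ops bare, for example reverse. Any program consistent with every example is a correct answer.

map_add(7) | map_neg | sort_desc | filter_odd

Check, running the answer program on each example:
  [-26, -21, -36, 39, -24, -29, 43] -> [-19, -14, -29, 46, -17, -22, 50] -> [19, 14, 29, -46, 17, 22, -50] -> [29, 22, 19, 17, 14, -46, -50] -> [29, 19, 17]
  [35, 49, 32, 19] -> [42, 56, 39, 26] -> [-42, -56, -39, -26] -> [-26, -39, -42, -56] -> [-39]
  [-14, -14, 20, -27, -23, -20] -> [-7, -7, 27, -20, -16, -13] -> [7, 7, -27, 20, 16, 13] -> [20, 16, 13, 7, 7, -27] -> [13, 7, 7, -27]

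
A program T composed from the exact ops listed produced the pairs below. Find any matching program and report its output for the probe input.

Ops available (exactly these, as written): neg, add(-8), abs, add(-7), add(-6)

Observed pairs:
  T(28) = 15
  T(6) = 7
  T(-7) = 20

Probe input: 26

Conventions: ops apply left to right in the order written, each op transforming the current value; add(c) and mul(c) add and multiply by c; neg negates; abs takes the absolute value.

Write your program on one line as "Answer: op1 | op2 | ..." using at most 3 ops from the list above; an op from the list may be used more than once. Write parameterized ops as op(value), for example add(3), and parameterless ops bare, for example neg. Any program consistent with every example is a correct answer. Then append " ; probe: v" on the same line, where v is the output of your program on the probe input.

add(-6) | add(-7) | abs ; probe: 13

Check, running the answer program on each example:
  28 -> 22 -> 15 -> 15
  6 -> 0 -> -7 -> 7
  -7 -> -13 -> -20 -> 20
  probe: 26 -> 20 -> 13 -> 13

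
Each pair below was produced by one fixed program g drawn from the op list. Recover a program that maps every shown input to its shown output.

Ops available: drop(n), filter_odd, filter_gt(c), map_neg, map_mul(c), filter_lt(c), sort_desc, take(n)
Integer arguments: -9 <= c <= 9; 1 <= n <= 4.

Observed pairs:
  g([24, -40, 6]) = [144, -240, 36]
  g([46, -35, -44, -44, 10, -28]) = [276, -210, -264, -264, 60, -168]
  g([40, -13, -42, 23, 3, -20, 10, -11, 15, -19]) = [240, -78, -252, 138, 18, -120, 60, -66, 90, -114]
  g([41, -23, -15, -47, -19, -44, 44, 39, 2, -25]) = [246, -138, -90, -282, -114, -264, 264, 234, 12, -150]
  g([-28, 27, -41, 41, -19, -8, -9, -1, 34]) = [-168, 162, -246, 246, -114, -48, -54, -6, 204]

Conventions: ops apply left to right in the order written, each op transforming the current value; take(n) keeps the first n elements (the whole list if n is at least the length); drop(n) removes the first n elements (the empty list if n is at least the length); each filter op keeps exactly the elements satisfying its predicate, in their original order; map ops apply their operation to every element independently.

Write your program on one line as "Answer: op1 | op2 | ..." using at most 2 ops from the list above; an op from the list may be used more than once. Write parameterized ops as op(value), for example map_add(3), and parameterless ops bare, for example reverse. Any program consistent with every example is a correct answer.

map_neg | map_mul(-6)

Check, running the answer program on each example:
  [24, -40, 6] -> [-24, 40, -6] -> [144, -240, 36]
  [46, -35, -44, -44, 10, -28] -> [-46, 35, 44, 44, -10, 28] -> [276, -210, -264, -264, 60, -168]
  [40, -13, -42, 23, 3, -20, 10, -11, 15, -19] -> [-40, 13, 42, -23, -3, 20, -10, 11, -15, 19] -> [240, -78, -252, 138, 18, -120, 60, -66, 90, -114]
  [41, -23, -15, -47, -19, -44, 44, 39, 2, -25] -> [-41, 23, 15, 47, 19, 44, -44, -39, -2, 25] -> [246, -138, -90, -282, -114, -264, 264, 234, 12, -150]
  [-28, 27, -41, 41, -19, -8, -9, -1, 34] -> [28, -27, 41, -41, 19, 8, 9, 1, -34] -> [-168, 162, -246, 246, -114, -48, -54, -6, 204]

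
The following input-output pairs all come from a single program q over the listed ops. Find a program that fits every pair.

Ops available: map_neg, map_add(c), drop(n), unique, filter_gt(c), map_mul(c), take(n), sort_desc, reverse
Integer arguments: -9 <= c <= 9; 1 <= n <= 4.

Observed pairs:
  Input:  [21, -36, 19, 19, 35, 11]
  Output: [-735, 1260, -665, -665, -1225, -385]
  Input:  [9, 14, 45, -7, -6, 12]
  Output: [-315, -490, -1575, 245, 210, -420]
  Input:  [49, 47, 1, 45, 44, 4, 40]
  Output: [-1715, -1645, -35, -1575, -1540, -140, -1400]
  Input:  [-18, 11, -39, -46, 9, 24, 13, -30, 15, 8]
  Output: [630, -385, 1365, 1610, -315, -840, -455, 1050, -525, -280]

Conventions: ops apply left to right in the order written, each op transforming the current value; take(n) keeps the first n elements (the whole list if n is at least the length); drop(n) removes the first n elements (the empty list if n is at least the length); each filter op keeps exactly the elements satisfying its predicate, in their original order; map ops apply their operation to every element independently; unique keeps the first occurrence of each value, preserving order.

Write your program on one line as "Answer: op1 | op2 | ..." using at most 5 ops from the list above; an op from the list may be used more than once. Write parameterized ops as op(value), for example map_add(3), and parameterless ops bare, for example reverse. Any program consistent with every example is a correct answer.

map_neg | map_mul(7) | map_mul(-5) | map_neg

Check, running the answer program on each example:
  [21, -36, 19, 19, 35, 11] -> [-21, 36, -19, -19, -35, -11] -> [-147, 252, -133, -133, -245, -77] -> [735, -1260, 665, 665, 1225, 385] -> [-735, 1260, -665, -665, -1225, -385]
  [9, 14, 45, -7, -6, 12] -> [-9, -14, -45, 7, 6, -12] -> [-63, -98, -315, 49, 42, -84] -> [315, 490, 1575, -245, -210, 420] -> [-315, -490, -1575, 245, 210, -420]
  [49, 47, 1, 45, 44, 4, 40] -> [-49, -47, -1, -45, -44, -4, -40] -> [-343, -329, -7, -315, -308, -28, -280] -> [1715, 1645, 35, 1575, 1540, 140, 1400] -> [-1715, -1645, -35, -1575, -1540, -140, -1400]
  [-18, 11, -39, -46, 9, 24, 13, -30, 15, 8] -> [18, -11, 39, 46, -9, -24, -13, 30, -15, -8] -> [126, -77, 273, 322, -63, -168, -91, 210, -105, -56] -> [-630, 385, -1365, -1610, 315, 840, 455, -1050, 525, 280] -> [630, -385, 1365, 1610, -315, -840, -455, 1050, -525, -280]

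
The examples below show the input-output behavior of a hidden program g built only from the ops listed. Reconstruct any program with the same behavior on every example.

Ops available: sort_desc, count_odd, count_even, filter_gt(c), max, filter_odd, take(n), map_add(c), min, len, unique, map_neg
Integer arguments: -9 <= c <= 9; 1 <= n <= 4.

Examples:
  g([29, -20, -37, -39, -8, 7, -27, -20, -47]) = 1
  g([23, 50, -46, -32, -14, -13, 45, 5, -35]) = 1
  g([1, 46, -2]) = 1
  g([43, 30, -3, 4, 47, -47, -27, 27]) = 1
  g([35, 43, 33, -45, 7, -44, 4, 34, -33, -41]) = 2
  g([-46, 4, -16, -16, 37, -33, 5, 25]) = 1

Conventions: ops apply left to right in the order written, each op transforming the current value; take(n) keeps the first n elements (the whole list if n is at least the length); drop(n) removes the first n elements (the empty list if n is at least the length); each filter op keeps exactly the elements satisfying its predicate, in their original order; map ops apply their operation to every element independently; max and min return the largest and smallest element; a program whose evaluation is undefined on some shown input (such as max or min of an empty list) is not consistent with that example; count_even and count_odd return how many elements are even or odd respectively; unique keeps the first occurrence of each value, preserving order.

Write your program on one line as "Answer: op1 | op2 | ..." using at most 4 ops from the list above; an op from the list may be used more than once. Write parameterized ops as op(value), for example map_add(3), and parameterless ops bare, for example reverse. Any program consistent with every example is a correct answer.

filter_gt(-9) | take(2) | map_add(-3) | count_even

Check, running the answer program on each example:
  [29, -20, -37, -39, -8, 7, -27, -20, -47] -> [29, -8, 7] -> [29, -8] -> [26, -11] -> 1
  [23, 50, -46, -32, -14, -13, 45, 5, -35] -> [23, 50, 45, 5] -> [23, 50] -> [20, 47] -> 1
  [1, 46, -2] -> [1, 46, -2] -> [1, 46] -> [-2, 43] -> 1
  [43, 30, -3, 4, 47, -47, -27, 27] -> [43, 30, -3, 4, 47, 27] -> [43, 30] -> [40, 27] -> 1
  [35, 43, 33, -45, 7, -44, 4, 34, -33, -41] -> [35, 43, 33, 7, 4, 34] -> [35, 43] -> [32, 40] -> 2
  [-46, 4, -16, -16, 37, -33, 5, 25] -> [4, 37, 5, 25] -> [4, 37] -> [1, 34] -> 1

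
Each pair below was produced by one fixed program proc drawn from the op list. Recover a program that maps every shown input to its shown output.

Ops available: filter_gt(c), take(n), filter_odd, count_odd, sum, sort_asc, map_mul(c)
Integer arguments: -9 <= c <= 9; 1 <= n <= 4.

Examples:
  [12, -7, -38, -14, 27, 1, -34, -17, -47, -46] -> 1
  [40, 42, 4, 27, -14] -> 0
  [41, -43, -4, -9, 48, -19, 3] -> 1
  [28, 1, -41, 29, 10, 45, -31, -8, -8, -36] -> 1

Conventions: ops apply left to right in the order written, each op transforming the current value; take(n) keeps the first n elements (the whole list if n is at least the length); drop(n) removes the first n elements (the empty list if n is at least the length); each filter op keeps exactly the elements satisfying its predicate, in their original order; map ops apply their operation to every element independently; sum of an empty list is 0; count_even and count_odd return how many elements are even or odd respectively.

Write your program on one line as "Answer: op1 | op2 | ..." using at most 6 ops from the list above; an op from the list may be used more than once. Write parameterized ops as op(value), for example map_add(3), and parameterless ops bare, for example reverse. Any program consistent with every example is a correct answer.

sort_asc | map_mul(-1) | take(1) | filter_odd | count_odd

Check, running the answer program on each example:
  [12, -7, -38, -14, 27, 1, -34, -17, -47, -46] -> [-47, -46, -38, -34, -17, -14, -7, 1, 12, 27] -> [47, 46, 38, 34, 17, 14, 7, -1, -12, -27] -> [47] -> [47] -> 1
  [40, 42, 4, 27, -14] -> [-14, 4, 27, 40, 42] -> [14, -4, -27, -40, -42] -> [14] -> [] -> 0
  [41, -43, -4, -9, 48, -19, 3] -> [-43, -19, -9, -4, 3, 41, 48] -> [43, 19, 9, 4, -3, -41, -48] -> [43] -> [43] -> 1
  [28, 1, -41, 29, 10, 45, -31, -8, -8, -36] -> [-41, -36, -31, -8, -8, 1, 10, 28, 29, 45] -> [41, 36, 31, 8, 8, -1, -10, -28, -29, -45] -> [41] -> [41] -> 1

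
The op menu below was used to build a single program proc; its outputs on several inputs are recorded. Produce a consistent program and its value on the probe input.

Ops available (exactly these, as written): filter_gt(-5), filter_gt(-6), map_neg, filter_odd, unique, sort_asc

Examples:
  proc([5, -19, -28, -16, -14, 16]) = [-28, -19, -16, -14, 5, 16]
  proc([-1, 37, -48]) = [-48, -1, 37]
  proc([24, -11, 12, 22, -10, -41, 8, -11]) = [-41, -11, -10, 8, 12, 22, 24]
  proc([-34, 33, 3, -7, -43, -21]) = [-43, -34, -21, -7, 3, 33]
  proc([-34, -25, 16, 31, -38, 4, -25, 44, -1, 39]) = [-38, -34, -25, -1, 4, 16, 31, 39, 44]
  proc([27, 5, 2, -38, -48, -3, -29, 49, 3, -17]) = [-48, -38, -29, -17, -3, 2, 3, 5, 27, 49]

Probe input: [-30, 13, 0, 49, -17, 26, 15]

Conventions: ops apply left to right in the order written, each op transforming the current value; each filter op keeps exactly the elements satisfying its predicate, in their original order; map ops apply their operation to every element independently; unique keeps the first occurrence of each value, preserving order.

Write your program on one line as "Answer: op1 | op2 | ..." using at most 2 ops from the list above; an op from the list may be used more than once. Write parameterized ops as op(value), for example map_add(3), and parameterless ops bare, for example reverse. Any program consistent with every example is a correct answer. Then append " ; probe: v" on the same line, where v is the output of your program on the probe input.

sort_asc | unique ; probe: [-30, -17, 0, 13, 15, 26, 49]

Check, running the answer program on each example:
  [5, -19, -28, -16, -14, 16] -> [-28, -19, -16, -14, 5, 16] -> [-28, -19, -16, -14, 5, 16]
  [-1, 37, -48] -> [-48, -1, 37] -> [-48, -1, 37]
  [24, -11, 12, 22, -10, -41, 8, -11] -> [-41, -11, -11, -10, 8, 12, 22, 24] -> [-41, -11, -10, 8, 12, 22, 24]
  [-34, 33, 3, -7, -43, -21] -> [-43, -34, -21, -7, 3, 33] -> [-43, -34, -21, -7, 3, 33]
  [-34, -25, 16, 31, -38, 4, -25, 44, -1, 39] -> [-38, -34, -25, -25, -1, 4, 16, 31, 39, 44] -> [-38, -34, -25, -1, 4, 16, 31, 39, 44]
  [27, 5, 2, -38, -48, -3, -29, 49, 3, -17] -> [-48, -38, -29, -17, -3, 2, 3, 5, 27, 49] -> [-48, -38, -29, -17, -3, 2, 3, 5, 27, 49]
  probe: [-30, 13, 0, 49, -17, 26, 15] -> [-30, -17, 0, 13, 15, 26, 49] -> [-30, -17, 0, 13, 15, 26, 49]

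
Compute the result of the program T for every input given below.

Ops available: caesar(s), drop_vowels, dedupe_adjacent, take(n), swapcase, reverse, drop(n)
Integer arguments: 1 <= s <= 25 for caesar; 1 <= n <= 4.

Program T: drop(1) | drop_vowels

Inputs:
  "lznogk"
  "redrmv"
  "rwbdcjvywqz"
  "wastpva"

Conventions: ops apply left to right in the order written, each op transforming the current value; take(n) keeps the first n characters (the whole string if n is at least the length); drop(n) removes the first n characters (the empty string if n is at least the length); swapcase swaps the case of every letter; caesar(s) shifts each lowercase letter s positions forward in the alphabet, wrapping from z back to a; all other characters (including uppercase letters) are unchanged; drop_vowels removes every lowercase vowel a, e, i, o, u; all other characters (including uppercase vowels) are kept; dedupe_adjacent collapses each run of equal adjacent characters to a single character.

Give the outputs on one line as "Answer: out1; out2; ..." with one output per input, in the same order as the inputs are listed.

Execution, op by op:
  "lznogk" -> "znogk" -> "zngk"
  "redrmv" -> "edrmv" -> "drmv"
  "rwbdcjvywqz" -> "wbdcjvywqz" -> "wbdcjvywqz"
  "wastpva" -> "astpva" -> "stpv"

"zngk"; "drmv"; "wbdcjvywqz"; "stpv"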